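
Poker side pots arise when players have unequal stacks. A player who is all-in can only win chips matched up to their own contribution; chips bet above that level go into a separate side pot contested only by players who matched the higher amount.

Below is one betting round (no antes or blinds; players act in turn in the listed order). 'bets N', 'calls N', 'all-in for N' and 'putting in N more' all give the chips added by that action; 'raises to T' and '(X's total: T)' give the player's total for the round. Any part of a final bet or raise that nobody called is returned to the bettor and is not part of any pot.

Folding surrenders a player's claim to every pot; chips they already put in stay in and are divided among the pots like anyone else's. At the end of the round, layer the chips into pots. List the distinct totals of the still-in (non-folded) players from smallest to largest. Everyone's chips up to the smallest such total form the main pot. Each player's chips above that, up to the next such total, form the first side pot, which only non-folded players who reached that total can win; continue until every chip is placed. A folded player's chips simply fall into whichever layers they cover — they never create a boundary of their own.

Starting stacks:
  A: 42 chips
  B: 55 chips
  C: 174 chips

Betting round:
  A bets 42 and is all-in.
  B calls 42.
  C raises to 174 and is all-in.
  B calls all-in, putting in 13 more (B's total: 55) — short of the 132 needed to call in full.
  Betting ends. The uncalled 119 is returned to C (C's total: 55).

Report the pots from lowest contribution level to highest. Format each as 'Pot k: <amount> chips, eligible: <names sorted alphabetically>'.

Pot 1: 126 chips, eligible: A, B, C
Pot 2: 26 chips, eligible: B, C

Derivation:
Contributions (after 119 returned to C): A=42, B=55, C=55
Pot levels (distinct totals of non-folded players): 42, 55
Layer 1-42: 42 each from A, B, C = 42*3 = 126 chips; eligible A, B, C
Layer 43-55: 13 each from B, C = 13*2 = 26 chips; eligible B, C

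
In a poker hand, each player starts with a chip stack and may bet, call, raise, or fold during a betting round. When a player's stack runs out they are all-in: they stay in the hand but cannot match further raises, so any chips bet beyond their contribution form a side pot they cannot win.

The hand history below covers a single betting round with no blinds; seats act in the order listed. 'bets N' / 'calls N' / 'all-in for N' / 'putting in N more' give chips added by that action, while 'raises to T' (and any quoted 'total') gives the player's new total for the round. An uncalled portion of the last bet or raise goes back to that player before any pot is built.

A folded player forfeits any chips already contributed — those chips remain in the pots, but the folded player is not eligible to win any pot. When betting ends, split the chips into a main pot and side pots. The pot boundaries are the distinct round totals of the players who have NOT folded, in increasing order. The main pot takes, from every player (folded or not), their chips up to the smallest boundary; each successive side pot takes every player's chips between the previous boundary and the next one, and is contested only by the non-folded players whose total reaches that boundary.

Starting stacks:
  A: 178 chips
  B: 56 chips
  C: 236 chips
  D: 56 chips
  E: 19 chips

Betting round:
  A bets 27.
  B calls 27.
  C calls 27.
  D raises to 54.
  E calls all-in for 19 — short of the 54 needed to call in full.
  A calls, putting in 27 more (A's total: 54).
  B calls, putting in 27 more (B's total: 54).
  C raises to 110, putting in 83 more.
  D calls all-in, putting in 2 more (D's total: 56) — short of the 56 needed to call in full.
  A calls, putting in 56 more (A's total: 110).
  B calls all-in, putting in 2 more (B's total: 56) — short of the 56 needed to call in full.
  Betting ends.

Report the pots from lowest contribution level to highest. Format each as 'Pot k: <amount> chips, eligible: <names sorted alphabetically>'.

Pot 1: 95 chips, eligible: A, B, C, D, E
Pot 2: 148 chips, eligible: A, B, C, D
Pot 3: 108 chips, eligible: A, C

Derivation:
Contributions: A=110, B=56, C=110, D=56, E=19
Pot levels (distinct totals of non-folded players): 19, 56, 110
Layer 1-19: 19 each from A, B, C, D, E = 19*5 = 95 chips; eligible A, B, C, D, E
Layer 20-56: 37 each from A, B, C, D = 37*4 = 148 chips; eligible A, B, C, D
Layer 57-110: 54 each from A, C = 54*2 = 108 chips; eligible A, C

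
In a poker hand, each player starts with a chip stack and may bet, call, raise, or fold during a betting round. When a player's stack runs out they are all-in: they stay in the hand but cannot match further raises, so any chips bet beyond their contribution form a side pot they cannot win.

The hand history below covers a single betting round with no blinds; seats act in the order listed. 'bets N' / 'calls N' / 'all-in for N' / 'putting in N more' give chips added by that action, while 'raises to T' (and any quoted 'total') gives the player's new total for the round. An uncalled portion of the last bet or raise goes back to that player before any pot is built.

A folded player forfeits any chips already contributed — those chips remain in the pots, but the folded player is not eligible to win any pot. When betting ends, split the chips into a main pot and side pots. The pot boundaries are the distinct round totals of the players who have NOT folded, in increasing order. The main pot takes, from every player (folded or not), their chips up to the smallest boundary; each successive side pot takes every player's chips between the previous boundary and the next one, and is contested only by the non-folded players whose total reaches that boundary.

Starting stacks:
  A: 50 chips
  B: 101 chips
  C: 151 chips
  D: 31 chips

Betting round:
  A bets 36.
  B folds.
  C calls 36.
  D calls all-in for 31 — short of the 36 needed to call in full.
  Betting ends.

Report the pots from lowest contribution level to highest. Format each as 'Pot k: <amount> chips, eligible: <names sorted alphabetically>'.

Pot 1: 93 chips, eligible: A, C, D
Pot 2: 10 chips, eligible: A, C

Derivation:
Contributions: A=36, C=36, D=31
Folded: B
Pot levels (distinct totals of non-folded players): 31, 36
Layer 1-31: 31 each from A, C, D = 31*3 = 93 chips; eligible A, C, D
Layer 32-36: 5 each from A, C = 5*2 = 10 chips; eligible A, C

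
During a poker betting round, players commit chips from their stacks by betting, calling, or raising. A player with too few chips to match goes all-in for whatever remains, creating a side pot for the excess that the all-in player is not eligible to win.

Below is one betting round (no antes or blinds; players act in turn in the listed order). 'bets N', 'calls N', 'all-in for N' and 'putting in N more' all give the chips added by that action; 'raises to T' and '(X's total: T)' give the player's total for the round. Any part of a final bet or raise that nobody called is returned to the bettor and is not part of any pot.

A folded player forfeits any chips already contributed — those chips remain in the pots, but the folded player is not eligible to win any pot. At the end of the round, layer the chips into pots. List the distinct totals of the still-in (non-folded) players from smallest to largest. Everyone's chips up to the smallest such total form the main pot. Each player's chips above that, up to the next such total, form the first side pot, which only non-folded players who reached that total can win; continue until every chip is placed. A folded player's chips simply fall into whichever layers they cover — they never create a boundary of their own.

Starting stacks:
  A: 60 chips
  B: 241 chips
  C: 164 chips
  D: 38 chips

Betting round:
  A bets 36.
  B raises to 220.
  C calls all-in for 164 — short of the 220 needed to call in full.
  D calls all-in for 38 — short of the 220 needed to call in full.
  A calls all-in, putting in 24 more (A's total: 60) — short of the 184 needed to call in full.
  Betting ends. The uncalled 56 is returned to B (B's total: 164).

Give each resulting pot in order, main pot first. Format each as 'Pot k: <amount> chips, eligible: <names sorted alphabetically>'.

Pot 1: 152 chips, eligible: A, B, C, D
Pot 2: 66 chips, eligible: A, B, C
Pot 3: 208 chips, eligible: B, C

Derivation:
Contributions (after 56 returned to B): A=60, B=164, C=164, D=38
Pot levels (distinct totals of non-folded players): 38, 60, 164
Layer 1-38: 38 each from A, B, C, D = 38*4 = 152 chips; eligible A, B, C, D
Layer 39-60: 22 each from A, B, C = 22*3 = 66 chips; eligible A, B, C
Layer 61-164: 104 each from B, C = 104*2 = 208 chips; eligible B, C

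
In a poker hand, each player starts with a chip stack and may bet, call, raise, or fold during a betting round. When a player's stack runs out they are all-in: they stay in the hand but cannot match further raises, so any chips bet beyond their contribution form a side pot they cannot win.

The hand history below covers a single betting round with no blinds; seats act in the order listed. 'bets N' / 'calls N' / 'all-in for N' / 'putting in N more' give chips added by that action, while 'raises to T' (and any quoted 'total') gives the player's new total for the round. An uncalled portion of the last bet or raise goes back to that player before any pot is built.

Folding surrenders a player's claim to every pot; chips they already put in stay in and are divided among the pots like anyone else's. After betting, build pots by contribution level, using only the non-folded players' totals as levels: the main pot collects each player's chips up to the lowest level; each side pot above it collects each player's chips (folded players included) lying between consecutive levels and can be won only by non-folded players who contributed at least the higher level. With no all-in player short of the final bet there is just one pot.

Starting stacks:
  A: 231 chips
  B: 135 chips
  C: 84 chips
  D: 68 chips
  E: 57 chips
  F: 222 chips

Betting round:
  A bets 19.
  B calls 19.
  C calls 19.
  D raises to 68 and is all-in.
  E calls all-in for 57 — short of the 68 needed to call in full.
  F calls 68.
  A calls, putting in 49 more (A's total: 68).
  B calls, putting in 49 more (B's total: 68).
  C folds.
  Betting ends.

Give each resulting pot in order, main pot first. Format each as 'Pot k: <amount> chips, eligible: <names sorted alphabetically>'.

Contributions: A=68, B=68, C=19, D=68, E=57, F=68
Folded: C
Pot levels (distinct totals of non-folded players): 57, 68
Layer 1-57: A 57 + B 57 + C 19 + D 57 + E 57 + F 57 = 304 chips; eligible A, B, D, E, F
Layer 58-68: 11 each from A, B, D, F = 11*4 = 44 chips; eligible A, B, D, F

Pot 1: 304 chips, eligible: A, B, D, E, F
Pot 2: 44 chips, eligible: A, B, D, F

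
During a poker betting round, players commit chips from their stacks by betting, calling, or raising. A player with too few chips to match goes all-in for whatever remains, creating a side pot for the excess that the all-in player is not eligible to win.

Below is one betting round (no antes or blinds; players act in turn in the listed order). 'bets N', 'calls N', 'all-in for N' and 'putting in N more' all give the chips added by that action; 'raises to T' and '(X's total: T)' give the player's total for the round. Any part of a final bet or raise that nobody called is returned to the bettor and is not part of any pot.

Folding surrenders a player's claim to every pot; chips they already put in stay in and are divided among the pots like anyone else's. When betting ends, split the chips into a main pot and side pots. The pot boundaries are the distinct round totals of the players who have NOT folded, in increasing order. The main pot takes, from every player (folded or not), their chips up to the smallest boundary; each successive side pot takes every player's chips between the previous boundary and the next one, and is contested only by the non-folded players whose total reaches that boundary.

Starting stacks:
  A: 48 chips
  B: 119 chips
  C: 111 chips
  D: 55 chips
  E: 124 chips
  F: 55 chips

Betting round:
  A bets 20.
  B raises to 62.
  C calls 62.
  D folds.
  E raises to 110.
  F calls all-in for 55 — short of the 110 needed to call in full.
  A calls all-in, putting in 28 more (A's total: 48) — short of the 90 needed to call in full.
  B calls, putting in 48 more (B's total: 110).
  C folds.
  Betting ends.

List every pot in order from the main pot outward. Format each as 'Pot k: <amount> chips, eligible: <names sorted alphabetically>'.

Pot 1: 240 chips, eligible: A, B, E, F
Pot 2: 28 chips, eligible: B, E, F
Pot 3: 117 chips, eligible: B, E

Derivation:
Contributions: A=48, B=110, C=62, E=110, F=55
Folded: C, D
Pot levels (distinct totals of non-folded players): 48, 55, 110
Layer 1-48: 48 each from A, B, C, E, F = 48*5 = 240 chips; eligible A, B, E, F
Layer 49-55: 7 each from B, C, E, F = 7*4 = 28 chips; eligible B, E, F
Layer 56-110: B 55 + C 7 + E 55 = 117 chips; eligible B, E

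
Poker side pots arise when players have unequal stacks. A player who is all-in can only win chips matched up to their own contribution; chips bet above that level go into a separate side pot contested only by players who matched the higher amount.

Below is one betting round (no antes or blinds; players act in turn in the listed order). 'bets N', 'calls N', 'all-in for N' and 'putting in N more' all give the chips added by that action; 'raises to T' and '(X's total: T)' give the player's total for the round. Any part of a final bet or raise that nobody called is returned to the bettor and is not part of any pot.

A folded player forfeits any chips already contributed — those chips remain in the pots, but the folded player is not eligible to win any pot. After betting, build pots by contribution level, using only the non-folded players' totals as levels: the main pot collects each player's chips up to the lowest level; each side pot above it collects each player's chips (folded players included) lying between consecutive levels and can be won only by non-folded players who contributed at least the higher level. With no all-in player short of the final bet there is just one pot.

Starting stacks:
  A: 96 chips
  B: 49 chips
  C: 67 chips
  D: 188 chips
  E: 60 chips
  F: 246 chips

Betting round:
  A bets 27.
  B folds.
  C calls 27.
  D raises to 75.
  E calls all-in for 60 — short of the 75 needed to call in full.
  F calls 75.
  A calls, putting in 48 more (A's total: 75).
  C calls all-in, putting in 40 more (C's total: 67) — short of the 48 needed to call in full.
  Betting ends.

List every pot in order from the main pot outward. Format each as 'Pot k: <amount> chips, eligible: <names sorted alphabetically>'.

Pot 1: 300 chips, eligible: A, C, D, E, F
Pot 2: 28 chips, eligible: A, C, D, F
Pot 3: 24 chips, eligible: A, D, F

Derivation:
Contributions: A=75, C=67, D=75, E=60, F=75
Folded: B
Pot levels (distinct totals of non-folded players): 60, 67, 75
Layer 1-60: 60 each from A, C, D, E, F = 60*5 = 300 chips; eligible A, C, D, E, F
Layer 61-67: 7 each from A, C, D, F = 7*4 = 28 chips; eligible A, C, D, F
Layer 68-75: 8 each from A, D, F = 8*3 = 24 chips; eligible A, D, F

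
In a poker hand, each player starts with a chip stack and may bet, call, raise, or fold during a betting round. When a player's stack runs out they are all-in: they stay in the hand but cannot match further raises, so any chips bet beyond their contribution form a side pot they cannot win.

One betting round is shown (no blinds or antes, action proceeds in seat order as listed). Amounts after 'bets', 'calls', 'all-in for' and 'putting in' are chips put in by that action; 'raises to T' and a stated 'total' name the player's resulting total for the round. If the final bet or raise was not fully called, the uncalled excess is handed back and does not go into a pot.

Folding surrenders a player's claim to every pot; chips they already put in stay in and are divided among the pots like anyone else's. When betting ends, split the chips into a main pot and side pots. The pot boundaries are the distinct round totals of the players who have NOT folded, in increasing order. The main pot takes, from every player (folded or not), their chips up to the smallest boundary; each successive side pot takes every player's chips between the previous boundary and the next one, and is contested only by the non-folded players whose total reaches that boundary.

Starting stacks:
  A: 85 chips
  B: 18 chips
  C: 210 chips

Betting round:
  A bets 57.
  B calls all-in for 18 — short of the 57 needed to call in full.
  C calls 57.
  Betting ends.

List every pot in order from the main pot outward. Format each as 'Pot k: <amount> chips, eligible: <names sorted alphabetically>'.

Contributions: A=57, B=18, C=57
Pot levels (distinct totals of non-folded players): 18, 57
Layer 1-18: 18 each from A, B, C = 18*3 = 54 chips; eligible A, B, C
Layer 19-57: 39 each from A, C = 39*2 = 78 chips; eligible A, C

Pot 1: 54 chips, eligible: A, B, C
Pot 2: 78 chips, eligible: A, C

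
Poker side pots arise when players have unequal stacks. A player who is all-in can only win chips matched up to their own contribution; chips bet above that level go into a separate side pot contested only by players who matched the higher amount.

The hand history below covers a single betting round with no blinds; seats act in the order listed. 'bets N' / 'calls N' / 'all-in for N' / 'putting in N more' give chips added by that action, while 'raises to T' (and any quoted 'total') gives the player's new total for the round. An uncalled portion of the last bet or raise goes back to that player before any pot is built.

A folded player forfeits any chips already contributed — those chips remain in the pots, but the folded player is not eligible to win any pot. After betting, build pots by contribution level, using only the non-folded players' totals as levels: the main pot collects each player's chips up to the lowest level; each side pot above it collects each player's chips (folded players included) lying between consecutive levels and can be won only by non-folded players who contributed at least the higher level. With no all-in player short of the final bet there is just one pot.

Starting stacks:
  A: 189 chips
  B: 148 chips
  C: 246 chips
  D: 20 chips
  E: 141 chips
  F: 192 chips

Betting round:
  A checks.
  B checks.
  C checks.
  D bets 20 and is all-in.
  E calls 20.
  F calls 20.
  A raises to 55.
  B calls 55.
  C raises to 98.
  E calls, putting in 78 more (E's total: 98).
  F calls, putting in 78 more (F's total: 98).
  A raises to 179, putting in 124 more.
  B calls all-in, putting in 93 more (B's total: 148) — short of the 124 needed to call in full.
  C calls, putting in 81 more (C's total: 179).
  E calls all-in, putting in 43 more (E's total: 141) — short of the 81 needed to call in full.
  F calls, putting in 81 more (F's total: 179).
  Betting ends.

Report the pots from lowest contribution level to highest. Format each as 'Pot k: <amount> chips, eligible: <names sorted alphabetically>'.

Contributions: A=179, B=148, C=179, D=20, E=141, F=179
Pot levels (distinct totals of non-folded players): 20, 141, 148, 179
Layer 1-20: 20 each from A, B, C, D, E, F = 20*6 = 120 chips; eligible A, B, C, D, E, F
Layer 21-141: 121 each from A, B, C, E, F = 121*5 = 605 chips; eligible A, B, C, E, F
Layer 142-148: 7 each from A, B, C, F = 7*4 = 28 chips; eligible A, B, C, F
Layer 149-179: 31 each from A, C, F = 31*3 = 93 chips; eligible A, C, F

Pot 1: 120 chips, eligible: A, B, C, D, E, F
Pot 2: 605 chips, eligible: A, B, C, E, F
Pot 3: 28 chips, eligible: A, B, C, F
Pot 4: 93 chips, eligible: A, C, F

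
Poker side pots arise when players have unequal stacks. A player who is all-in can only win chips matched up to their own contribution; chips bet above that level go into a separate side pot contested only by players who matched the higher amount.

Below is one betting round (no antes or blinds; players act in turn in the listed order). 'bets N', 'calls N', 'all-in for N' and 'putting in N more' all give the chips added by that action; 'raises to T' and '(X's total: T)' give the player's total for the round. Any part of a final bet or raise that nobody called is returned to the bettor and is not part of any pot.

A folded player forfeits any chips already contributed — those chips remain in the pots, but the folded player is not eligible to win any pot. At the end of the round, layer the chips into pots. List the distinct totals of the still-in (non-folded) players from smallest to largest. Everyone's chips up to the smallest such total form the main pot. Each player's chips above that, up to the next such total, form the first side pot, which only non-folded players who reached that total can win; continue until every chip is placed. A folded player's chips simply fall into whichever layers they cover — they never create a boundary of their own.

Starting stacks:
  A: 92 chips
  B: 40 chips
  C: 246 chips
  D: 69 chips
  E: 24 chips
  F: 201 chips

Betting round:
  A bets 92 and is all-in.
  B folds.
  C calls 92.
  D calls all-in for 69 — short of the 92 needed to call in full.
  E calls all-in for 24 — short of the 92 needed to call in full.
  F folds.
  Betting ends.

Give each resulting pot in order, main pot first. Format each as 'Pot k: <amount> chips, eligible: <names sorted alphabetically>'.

Contributions: A=92, C=92, D=69, E=24
Folded: B, F
Pot levels (distinct totals of non-folded players): 24, 69, 92
Layer 1-24: 24 each from A, C, D, E = 24*4 = 96 chips; eligible A, C, D, E
Layer 25-69: 45 each from A, C, D = 45*3 = 135 chips; eligible A, C, D
Layer 70-92: 23 each from A, C = 23*2 = 46 chips; eligible A, C

Pot 1: 96 chips, eligible: A, C, D, E
Pot 2: 135 chips, eligible: A, C, D
Pot 3: 46 chips, eligible: A, C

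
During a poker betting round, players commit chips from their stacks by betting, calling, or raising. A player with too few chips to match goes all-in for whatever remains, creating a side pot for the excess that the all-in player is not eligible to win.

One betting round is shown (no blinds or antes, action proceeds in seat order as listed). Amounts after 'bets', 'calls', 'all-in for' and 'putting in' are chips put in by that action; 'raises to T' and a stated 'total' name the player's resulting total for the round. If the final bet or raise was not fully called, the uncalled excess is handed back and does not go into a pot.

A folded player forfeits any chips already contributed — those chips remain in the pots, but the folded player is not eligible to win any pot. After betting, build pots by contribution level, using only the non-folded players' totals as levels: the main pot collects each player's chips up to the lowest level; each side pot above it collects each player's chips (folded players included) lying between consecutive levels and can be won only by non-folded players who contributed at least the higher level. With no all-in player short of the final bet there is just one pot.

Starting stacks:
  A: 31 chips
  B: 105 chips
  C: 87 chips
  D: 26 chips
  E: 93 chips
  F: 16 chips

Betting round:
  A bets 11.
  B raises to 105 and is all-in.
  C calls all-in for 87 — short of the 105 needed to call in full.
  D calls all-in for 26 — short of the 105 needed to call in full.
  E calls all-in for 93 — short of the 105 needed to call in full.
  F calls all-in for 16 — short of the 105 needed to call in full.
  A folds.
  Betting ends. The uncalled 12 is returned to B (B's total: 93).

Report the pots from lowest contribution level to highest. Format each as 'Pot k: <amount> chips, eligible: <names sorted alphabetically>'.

Pot 1: 91 chips, eligible: B, C, D, E, F
Pot 2: 40 chips, eligible: B, C, D, E
Pot 3: 183 chips, eligible: B, C, E
Pot 4: 12 chips, eligible: B, E

Derivation:
Contributions (after 12 returned to B): A=11, B=93, C=87, D=26, E=93, F=16
Folded: A
Pot levels (distinct totals of non-folded players): 16, 26, 87, 93
Layer 1-16: A 11 + B 16 + C 16 + D 16 + E 16 + F 16 = 91 chips; eligible B, C, D, E, F
Layer 17-26: 10 each from B, C, D, E = 10*4 = 40 chips; eligible B, C, D, E
Layer 27-87: 61 each from B, C, E = 61*3 = 183 chips; eligible B, C, E
Layer 88-93: 6 each from B, E = 6*2 = 12 chips; eligible B, E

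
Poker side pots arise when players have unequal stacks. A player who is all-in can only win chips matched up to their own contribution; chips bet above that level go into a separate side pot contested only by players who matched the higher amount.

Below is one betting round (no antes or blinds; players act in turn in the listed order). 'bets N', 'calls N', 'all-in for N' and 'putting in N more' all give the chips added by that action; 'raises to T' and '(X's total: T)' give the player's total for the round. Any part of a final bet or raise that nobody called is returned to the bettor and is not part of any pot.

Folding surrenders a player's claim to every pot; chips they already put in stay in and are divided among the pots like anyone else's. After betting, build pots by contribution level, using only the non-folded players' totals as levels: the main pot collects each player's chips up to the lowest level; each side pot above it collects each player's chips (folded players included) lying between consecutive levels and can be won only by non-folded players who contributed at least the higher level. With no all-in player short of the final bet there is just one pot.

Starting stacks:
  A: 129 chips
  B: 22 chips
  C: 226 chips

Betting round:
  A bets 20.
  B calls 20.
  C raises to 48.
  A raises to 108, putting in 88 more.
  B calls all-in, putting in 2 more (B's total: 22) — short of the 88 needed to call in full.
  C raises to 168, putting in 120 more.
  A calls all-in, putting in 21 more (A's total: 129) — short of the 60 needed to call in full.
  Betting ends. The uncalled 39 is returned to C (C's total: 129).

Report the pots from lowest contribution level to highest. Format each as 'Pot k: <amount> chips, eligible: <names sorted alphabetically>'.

Contributions (after 39 returned to C): A=129, B=22, C=129
Pot levels (distinct totals of non-folded players): 22, 129
Layer 1-22: 22 each from A, B, C = 22*3 = 66 chips; eligible A, B, C
Layer 23-129: 107 each from A, C = 107*2 = 214 chips; eligible A, C

Pot 1: 66 chips, eligible: A, B, C
Pot 2: 214 chips, eligible: A, C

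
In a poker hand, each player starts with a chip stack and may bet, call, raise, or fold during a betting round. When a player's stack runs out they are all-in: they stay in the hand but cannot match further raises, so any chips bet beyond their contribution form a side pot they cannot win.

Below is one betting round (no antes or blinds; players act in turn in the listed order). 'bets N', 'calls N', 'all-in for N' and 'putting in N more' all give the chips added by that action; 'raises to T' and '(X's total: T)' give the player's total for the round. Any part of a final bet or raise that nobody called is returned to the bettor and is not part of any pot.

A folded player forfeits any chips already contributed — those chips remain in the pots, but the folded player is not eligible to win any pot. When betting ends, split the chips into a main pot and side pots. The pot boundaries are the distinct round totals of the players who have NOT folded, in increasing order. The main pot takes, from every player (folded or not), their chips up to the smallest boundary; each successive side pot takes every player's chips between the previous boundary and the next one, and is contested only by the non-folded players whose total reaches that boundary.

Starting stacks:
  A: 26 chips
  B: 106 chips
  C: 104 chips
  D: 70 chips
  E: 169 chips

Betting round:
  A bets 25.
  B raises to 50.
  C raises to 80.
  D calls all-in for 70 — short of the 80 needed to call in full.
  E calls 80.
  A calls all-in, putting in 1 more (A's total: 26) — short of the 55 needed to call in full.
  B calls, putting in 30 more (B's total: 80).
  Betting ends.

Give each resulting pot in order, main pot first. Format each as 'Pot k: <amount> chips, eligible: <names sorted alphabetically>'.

Contributions: A=26, B=80, C=80, D=70, E=80
Pot levels (distinct totals of non-folded players): 26, 70, 80
Layer 1-26: 26 each from A, B, C, D, E = 26*5 = 130 chips; eligible A, B, C, D, E
Layer 27-70: 44 each from B, C, D, E = 44*4 = 176 chips; eligible B, C, D, E
Layer 71-80: 10 each from B, C, E = 10*3 = 30 chips; eligible B, C, E

Pot 1: 130 chips, eligible: A, B, C, D, E
Pot 2: 176 chips, eligible: B, C, D, E
Pot 3: 30 chips, eligible: B, C, E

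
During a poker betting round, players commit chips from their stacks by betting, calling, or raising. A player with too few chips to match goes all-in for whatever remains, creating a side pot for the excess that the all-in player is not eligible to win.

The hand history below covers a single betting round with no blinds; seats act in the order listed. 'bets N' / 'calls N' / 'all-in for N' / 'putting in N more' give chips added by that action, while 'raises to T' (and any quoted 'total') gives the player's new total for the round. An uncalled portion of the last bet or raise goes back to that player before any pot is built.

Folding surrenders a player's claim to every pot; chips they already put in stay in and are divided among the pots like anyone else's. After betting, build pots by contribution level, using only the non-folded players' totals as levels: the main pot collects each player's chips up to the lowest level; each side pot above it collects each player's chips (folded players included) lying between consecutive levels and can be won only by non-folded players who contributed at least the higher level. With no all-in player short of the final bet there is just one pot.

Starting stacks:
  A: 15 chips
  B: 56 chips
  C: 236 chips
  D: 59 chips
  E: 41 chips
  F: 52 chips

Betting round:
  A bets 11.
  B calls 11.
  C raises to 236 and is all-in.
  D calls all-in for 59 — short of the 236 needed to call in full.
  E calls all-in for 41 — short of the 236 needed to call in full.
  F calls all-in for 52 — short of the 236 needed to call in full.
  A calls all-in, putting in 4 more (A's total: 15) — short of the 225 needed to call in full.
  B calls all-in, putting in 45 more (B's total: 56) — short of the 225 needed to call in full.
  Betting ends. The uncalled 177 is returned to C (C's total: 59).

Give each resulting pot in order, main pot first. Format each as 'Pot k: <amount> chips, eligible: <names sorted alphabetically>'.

Pot 1: 90 chips, eligible: A, B, C, D, E, F
Pot 2: 130 chips, eligible: B, C, D, E, F
Pot 3: 44 chips, eligible: B, C, D, F
Pot 4: 12 chips, eligible: B, C, D
Pot 5: 6 chips, eligible: C, D

Derivation:
Contributions (after 177 returned to C): A=15, B=56, C=59, D=59, E=41, F=52
Pot levels (distinct totals of non-folded players): 15, 41, 52, 56, 59
Layer 1-15: 15 each from A, B, C, D, E, F = 15*6 = 90 chips; eligible A, B, C, D, E, F
Layer 16-41: 26 each from B, C, D, E, F = 26*5 = 130 chips; eligible B, C, D, E, F
Layer 42-52: 11 each from B, C, D, F = 11*4 = 44 chips; eligible B, C, D, F
Layer 53-56: 4 each from B, C, D = 4*3 = 12 chips; eligible B, C, D
Layer 57-59: 3 each from C, D = 3*2 = 6 chips; eligible C, D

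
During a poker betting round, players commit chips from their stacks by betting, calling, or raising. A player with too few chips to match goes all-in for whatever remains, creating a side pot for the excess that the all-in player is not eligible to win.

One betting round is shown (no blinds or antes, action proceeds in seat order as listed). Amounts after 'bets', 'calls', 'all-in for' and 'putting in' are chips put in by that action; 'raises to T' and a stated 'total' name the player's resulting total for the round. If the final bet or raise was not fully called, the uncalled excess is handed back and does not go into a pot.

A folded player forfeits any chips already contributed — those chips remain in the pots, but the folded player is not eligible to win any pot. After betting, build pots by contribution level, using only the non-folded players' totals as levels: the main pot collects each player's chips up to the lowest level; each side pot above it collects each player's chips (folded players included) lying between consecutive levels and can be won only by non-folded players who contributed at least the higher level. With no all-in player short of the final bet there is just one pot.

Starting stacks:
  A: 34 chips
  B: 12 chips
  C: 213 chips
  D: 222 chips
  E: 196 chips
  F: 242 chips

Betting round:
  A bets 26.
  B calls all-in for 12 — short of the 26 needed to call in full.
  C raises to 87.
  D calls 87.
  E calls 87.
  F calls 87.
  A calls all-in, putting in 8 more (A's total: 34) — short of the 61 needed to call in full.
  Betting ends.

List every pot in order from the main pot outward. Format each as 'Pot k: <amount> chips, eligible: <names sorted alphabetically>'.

Pot 1: 72 chips, eligible: A, B, C, D, E, F
Pot 2: 110 chips, eligible: A, C, D, E, F
Pot 3: 212 chips, eligible: C, D, E, F

Derivation:
Contributions: A=34, B=12, C=87, D=87, E=87, F=87
Pot levels (distinct totals of non-folded players): 12, 34, 87
Layer 1-12: 12 each from A, B, C, D, E, F = 12*6 = 72 chips; eligible A, B, C, D, E, F
Layer 13-34: 22 each from A, C, D, E, F = 22*5 = 110 chips; eligible A, C, D, E, F
Layer 35-87: 53 each from C, D, E, F = 53*4 = 212 chips; eligible C, D, E, F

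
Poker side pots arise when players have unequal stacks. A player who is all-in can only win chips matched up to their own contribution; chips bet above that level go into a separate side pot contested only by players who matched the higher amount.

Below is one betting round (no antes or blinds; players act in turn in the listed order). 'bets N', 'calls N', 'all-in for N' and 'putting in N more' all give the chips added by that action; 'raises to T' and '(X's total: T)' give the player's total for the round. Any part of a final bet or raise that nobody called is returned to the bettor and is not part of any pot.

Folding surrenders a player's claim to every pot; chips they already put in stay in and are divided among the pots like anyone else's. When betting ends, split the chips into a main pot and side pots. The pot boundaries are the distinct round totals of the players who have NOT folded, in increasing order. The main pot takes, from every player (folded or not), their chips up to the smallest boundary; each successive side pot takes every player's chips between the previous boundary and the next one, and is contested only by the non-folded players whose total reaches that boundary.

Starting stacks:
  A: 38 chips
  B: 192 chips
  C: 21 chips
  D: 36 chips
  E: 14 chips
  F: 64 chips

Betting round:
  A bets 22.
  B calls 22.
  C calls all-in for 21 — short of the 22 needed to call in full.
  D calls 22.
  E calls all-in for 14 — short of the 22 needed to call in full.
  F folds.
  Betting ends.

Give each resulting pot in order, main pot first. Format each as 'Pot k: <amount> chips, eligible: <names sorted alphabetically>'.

Contributions: A=22, B=22, C=21, D=22, E=14
Folded: F
Pot levels (distinct totals of non-folded players): 14, 21, 22
Layer 1-14: 14 each from A, B, C, D, E = 14*5 = 70 chips; eligible A, B, C, D, E
Layer 15-21: 7 each from A, B, C, D = 7*4 = 28 chips; eligible A, B, C, D
Layer 22-22: 1 each from A, B, D = 1*3 = 3 chips; eligible A, B, D

Pot 1: 70 chips, eligible: A, B, C, D, E
Pot 2: 28 chips, eligible: A, B, C, D
Pot 3: 3 chips, eligible: A, B, D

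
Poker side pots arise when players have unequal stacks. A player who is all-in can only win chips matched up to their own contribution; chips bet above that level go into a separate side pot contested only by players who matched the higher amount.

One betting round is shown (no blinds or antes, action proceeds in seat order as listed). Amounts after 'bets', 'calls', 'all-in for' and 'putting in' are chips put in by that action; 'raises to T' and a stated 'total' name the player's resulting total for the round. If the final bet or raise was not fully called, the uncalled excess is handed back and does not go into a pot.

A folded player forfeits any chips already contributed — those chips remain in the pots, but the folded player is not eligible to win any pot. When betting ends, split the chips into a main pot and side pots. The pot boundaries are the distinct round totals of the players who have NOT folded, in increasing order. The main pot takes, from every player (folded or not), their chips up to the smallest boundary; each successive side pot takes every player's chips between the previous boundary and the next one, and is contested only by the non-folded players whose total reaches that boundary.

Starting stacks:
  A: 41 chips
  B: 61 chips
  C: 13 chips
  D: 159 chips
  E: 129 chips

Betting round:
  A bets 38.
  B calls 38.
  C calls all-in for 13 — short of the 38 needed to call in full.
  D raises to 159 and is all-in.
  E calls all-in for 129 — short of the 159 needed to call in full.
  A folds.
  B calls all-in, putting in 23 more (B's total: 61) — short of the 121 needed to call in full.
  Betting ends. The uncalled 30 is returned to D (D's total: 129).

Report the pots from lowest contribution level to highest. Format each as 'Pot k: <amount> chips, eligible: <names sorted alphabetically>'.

Contributions (after 30 returned to D): A=38, B=61, C=13, D=129, E=129
Folded: A
Pot levels (distinct totals of non-folded players): 13, 61, 129
Layer 1-13: 13 each from A, B, C, D, E = 13*5 = 65 chips; eligible B, C, D, E
Layer 14-61: A 25 + B 48 + D 48 + E 48 = 169 chips; eligible B, D, E
Layer 62-129: 68 each from D, E = 68*2 = 136 chips; eligible D, E

Pot 1: 65 chips, eligible: B, C, D, E
Pot 2: 169 chips, eligible: B, D, E
Pot 3: 136 chips, eligible: D, E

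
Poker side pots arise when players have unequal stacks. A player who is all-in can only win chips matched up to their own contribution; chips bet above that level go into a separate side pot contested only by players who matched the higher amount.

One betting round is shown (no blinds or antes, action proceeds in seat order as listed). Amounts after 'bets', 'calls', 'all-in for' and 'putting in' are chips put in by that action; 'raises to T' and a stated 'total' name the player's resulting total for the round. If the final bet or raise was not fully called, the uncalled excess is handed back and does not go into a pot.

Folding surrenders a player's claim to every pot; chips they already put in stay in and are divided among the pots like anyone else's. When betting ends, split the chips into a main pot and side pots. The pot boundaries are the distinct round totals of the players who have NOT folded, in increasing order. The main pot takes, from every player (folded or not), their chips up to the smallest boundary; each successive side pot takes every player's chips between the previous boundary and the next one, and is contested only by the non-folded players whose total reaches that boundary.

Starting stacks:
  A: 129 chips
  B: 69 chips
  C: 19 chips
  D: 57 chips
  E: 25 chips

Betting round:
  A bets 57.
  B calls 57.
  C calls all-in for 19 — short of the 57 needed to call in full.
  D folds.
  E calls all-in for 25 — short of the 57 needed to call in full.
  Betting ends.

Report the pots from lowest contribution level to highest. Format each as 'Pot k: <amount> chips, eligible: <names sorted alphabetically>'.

Contributions: A=57, B=57, C=19, E=25
Folded: D
Pot levels (distinct totals of non-folded players): 19, 25, 57
Layer 1-19: 19 each from A, B, C, E = 19*4 = 76 chips; eligible A, B, C, E
Layer 20-25: 6 each from A, B, E = 6*3 = 18 chips; eligible A, B, E
Layer 26-57: 32 each from A, B = 32*2 = 64 chips; eligible A, B

Pot 1: 76 chips, eligible: A, B, C, E
Pot 2: 18 chips, eligible: A, B, E
Pot 3: 64 chips, eligible: A, B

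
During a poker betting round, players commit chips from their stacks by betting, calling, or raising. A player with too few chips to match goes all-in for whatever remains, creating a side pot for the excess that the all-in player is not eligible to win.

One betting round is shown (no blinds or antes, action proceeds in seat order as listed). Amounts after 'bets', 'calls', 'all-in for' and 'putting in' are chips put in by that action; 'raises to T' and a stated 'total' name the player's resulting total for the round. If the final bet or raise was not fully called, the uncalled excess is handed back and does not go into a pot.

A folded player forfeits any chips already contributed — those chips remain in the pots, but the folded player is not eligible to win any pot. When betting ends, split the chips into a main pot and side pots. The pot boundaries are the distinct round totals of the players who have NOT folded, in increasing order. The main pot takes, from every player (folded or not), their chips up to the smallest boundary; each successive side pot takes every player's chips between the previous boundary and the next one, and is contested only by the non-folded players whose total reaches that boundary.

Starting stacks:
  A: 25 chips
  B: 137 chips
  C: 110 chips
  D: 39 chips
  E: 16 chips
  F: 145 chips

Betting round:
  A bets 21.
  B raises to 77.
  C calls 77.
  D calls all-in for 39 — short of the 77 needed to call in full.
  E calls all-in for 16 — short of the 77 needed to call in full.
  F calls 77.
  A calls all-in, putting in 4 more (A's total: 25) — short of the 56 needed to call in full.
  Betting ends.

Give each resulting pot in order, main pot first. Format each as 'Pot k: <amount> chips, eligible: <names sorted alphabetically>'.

Contributions: A=25, B=77, C=77, D=39, E=16, F=77
Pot levels (distinct totals of non-folded players): 16, 25, 39, 77
Layer 1-16: 16 each from A, B, C, D, E, F = 16*6 = 96 chips; eligible A, B, C, D, E, F
Layer 17-25: 9 each from A, B, C, D, F = 9*5 = 45 chips; eligible A, B, C, D, F
Layer 26-39: 14 each from B, C, D, F = 14*4 = 56 chips; eligible B, C, D, F
Layer 40-77: 38 each from B, C, F = 38*3 = 114 chips; eligible B, C, F

Pot 1: 96 chips, eligible: A, B, C, D, E, F
Pot 2: 45 chips, eligible: A, B, C, D, F
Pot 3: 56 chips, eligible: B, C, D, F
Pot 4: 114 chips, eligible: B, C, F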